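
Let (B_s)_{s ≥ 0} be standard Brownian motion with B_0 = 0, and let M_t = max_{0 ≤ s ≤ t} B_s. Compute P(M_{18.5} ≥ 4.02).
P(M_{18.5} ≥ 4.02) = 2·P(B_{18.5} ≥ 4.02) = 2(1 − Φ(4.02/√18.5)) ≈ 0.3500

By the reflection principle for Brownian motion, P(M_t ≥ a) = 2 · P(B_t ≥ a) for a ≥ 0. Since B_t ~ N(0, t), P(B_t ≥ 4.02) = 1 − Φ(4.02/√t) = 1 − Φ(4.02/√18.5) = 1 − Φ(0.9346). So
  P(M_{18.5} ≥ 4.02) = 2(1 − Φ(0.9346)) ≈ 0.3500.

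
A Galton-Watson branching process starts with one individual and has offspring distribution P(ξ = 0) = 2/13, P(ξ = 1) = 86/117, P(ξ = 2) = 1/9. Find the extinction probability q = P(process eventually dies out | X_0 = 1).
q = 1

Mean offspring μ = 0·2/13 + 1·86/117 + 2·1/9 = 112/117 ≤ 1. For μ ≤ 1 with offspring not concentrated at 1, the Galton-Watson process goes extinct almost surely, so q = 1.
(Algebraic check: The pgf is f(s) = 2/13 + 86/117·s + 1/9·s². The extinction probability q is the smallest fixed point of f in [0, 1]. Setting s = f(s):
  1/9·s² + (86/117 − 1)·s + 2/13 = 0
  1/9·s² − (2/13 + 1/9)·s + 2/13 = 0
which factors as (s − 1)·(1/9·s − 2/13) = 0, giving roots s = 1 and s = (2/13)/(1/9) = 18/13. Since 18/13 ≥ 1, the smallest root in [0, 1] is s = 1.)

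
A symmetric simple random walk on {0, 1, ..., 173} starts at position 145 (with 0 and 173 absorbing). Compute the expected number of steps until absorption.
E[τ | X_0 = 145] = 4060

Let v_k = E[τ | X_0 = k]. Boundary: v_0 = v_173 = 0. Recurrence: v_k = 1 + (v_{k-1} + v_{k+1})/2 for 1 ≤ k ≤ 172. The particular solution to v_k − (v_{k-1} + v_{k+1})/2 = 1 is v_k = −k^2. Adding homogeneous solution A + B k and matching boundaries gives v_k = k (173 − k). Substituting k = 145: v_145 = 145 · 28 = 4060.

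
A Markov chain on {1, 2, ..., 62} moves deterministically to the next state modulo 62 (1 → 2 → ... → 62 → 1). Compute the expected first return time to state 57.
E[T_57 | X_0 = 57] = 62

The chain cycles deterministically, so starting at state 57 it returns in exactly 62 steps. Equivalently, the stationary distribution is uniform π_j = 1/62 for every state j, so by Kac's formula E[T_57] = 1/π_57 = 62.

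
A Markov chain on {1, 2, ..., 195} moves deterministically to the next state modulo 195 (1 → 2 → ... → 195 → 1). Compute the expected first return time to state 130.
E[T_130 | X_0 = 130] = 195

The chain cycles deterministically, so starting at state 130 it returns in exactly 195 steps. Equivalently, the stationary distribution is uniform π_j = 1/195 for every state j, so by Kac's formula E[T_130] = 1/π_130 = 195.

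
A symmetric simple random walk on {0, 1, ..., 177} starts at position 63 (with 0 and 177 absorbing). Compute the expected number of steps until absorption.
E[τ | X_0 = 63] = 7182

Let v_k = E[τ | X_0 = k]. Boundary: v_0 = v_177 = 0. Recurrence: v_k = 1 + (v_{k-1} + v_{k+1})/2 for 1 ≤ k ≤ 176. The particular solution to v_k − (v_{k-1} + v_{k+1})/2 = 1 is v_k = −k^2. Adding homogeneous solution A + B k and matching boundaries gives v_k = k (177 − k). Substituting k = 63: v_63 = 63 · 114 = 7182.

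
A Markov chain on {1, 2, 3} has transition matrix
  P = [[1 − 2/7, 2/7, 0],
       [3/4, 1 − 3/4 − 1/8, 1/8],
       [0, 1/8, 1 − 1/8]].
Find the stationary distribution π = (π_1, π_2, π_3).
π = (21/37, 8/37, 8/37)

This is a birth-death chain on three states, which satisfies detailed balance: π_1 · P_{12} = π_2 · P_{21} and π_2 · P_{23} = π_3 · P_{32}.
From π_1 · 2/7 = π_2 · 3/4: π_2/π_1 = (2/7)/(3/4) = 8/21.
From π_2 · 1/8 = π_3 · 1/8: π_3/π_2 = (1/8)/(1/8) = 1.
Take π_1 proportional to 1; then unnormalized π = (1, 8/21, 8/21). Normalize by dividing by the sum 37/21:
  π = (21/37, 8/37, 8/37).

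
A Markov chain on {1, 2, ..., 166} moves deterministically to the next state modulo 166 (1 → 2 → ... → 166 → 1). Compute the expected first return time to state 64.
E[T_64 | X_0 = 64] = 166

The chain cycles deterministically, so starting at state 64 it returns in exactly 166 steps. Equivalently, the stationary distribution is uniform π_j = 1/166 for every state j, so by Kac's formula E[T_64] = 1/π_64 = 166.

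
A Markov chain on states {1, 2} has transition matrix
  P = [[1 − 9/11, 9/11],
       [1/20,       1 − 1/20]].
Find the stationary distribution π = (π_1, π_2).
π_1 = 11/191, π_2 = 180/191

Solve πP = π with π_1 + π_2 = 1. From πP = π: π_1 · (1 − 9/11) + π_2 · 1/20 = π_1 ⇒ π_2 · 1/20 = π_1 · 9/11 ⇒ π_2/π_1 = (9/11)/(1/20) = 180/11. Together with π_1 + π_2 = 1:
  π_1 = (1/20)/(9/11 + 1/20) = (1/20)/(191/220) = 11/191,
  π_2 = (9/11)/(9/11 + 1/20) = (9/11)/(191/220) = 180/191.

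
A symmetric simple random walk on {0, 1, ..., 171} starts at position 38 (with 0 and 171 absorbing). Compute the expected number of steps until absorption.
E[τ | X_0 = 38] = 5054

Let v_k = E[τ | X_0 = k]. Boundary: v_0 = v_171 = 0. Recurrence: v_k = 1 + (v_{k-1} + v_{k+1})/2 for 1 ≤ k ≤ 170. The particular solution to v_k − (v_{k-1} + v_{k+1})/2 = 1 is v_k = −k^2. Adding homogeneous solution A + B k and matching boundaries gives v_k = k (171 − k). Substituting k = 38: v_38 = 38 · 133 = 5054.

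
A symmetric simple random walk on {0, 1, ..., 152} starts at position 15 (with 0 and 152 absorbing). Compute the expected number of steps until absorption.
E[τ | X_0 = 15] = 2055

Let v_k = E[τ | X_0 = k]. Boundary: v_0 = v_152 = 0. Recurrence: v_k = 1 + (v_{k-1} + v_{k+1})/2 for 1 ≤ k ≤ 151. The particular solution to v_k − (v_{k-1} + v_{k+1})/2 = 1 is v_k = −k^2. Adding homogeneous solution A + B k and matching boundaries gives v_k = k (152 − k). Substituting k = 15: v_15 = 15 · 137 = 2055.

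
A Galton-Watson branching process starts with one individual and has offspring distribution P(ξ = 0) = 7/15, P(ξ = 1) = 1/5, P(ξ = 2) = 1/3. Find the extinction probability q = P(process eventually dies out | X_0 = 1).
q = 1

Mean offspring μ = 0·7/15 + 1·1/5 + 2·1/3 = 13/15 ≤ 1. For μ ≤ 1 with offspring not concentrated at 1, the Galton-Watson process goes extinct almost surely, so q = 1.
(Algebraic check: The pgf is f(s) = 7/15 + 1/5·s + 1/3·s². The extinction probability q is the smallest fixed point of f in [0, 1]. Setting s = f(s):
  1/3·s² + (1/5 − 1)·s + 7/15 = 0
  1/3·s² − (7/15 + 1/3)·s + 7/15 = 0
which factors as (s − 1)·(1/3·s − 7/15) = 0, giving roots s = 1 and s = (7/15)/(1/3) = 7/5. Since 7/5 ≥ 1, the smallest root in [0, 1] is s = 1.)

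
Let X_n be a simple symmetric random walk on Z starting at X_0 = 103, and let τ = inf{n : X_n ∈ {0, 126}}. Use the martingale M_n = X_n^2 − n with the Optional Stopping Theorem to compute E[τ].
E[τ] = 2369

M_n = X_n^2 − n is a martingale (since E[X_{n+1}^2 | F_n] = X_n^2 + 1). By OST (τ has finite mean in a bounded region), E[M_τ] = E[M_0] = X_0^2 − 0 = 103^2 = 10609. Also E[M_τ] = E[X_τ^2] − E[τ]. The walk exits at 0 or 126, with P(hit 126 first) = 103/126, so E[X_τ^2] = 126^2 · 103/126 + 0 = 12978. Thus E[τ] = E[X_τ^2] − E[M_τ] = 12978 − 10609 = 2369 = 103(126 − 103) = 2369.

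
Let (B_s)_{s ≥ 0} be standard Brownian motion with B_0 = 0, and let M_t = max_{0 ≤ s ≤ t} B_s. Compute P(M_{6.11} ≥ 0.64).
P(M_{6.11} ≥ 0.64) = 2·P(B_{6.11} ≥ 0.64) = 2(1 − Φ(0.64/√6.11)) ≈ 0.7957

By the reflection principle for Brownian motion, P(M_t ≥ a) = 2 · P(B_t ≥ a) for a ≥ 0. Since B_t ~ N(0, t), P(B_t ≥ 0.64) = 1 − Φ(0.64/√t) = 1 − Φ(0.64/√6.11) = 1 − Φ(0.2589). So
  P(M_{6.11} ≥ 0.64) = 2(1 − Φ(0.2589)) ≈ 0.7957.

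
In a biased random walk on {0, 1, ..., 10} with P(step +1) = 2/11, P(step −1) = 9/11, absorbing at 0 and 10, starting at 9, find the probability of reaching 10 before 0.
P(hit 10 before 0) = (1 − (9/2)^9) / (1 − (9/2)^10) = 110691422/498111911

Let u_k denote P(reach 10 before 0 | start at k). Boundary: u_0 = 0, u_10 = 1. Recurrence: u_k = 2/11·u_{k+1} + 9/11·u_{k-1} for 1 ≤ k ≤ 9. Try u_k = A + B·r^k with r = q/p = (9/11)/(2/11) = 9/2. Substitution satisfies the recurrence; boundary conditions give:
  u_k = (1 − r^k) / (1 − r^N) = (1 − (9/2)^9) / (1 − (9/2)^10) = 110691422/498111911.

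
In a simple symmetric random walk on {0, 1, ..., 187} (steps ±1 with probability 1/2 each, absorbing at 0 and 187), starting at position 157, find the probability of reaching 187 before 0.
P(hit 187 before 0) = 157/187

Let u_k = P(hit 187 before 0 | start at k). Then u_0 = 0, u_187 = 1, and u_k = u_{k-1}/2 + u_{k+1}/2 for 1 ≤ k ≤ 186. This harmonic recurrence is solved by u_k = k/187, giving u_157 = 157/187.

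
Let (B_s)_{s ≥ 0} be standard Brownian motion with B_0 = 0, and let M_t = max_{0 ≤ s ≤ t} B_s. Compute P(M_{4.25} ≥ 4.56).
P(M_{4.25} ≥ 4.56) = 2·P(B_{4.25} ≥ 4.56) = 2(1 − Φ(4.56/√4.25)) ≈ 0.0270

By the reflection principle for Brownian motion, P(M_t ≥ a) = 2 · P(B_t ≥ a) for a ≥ 0. Since B_t ~ N(0, t), P(B_t ≥ 4.56) = 1 − Φ(4.56/√t) = 1 − Φ(4.56/√4.25) = 1 − Φ(2.2119). So
  P(M_{4.25} ≥ 4.56) = 2(1 − Φ(2.2119)) ≈ 0.0270.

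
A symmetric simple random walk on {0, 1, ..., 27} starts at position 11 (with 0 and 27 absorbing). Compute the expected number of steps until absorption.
E[τ | X_0 = 11] = 176

Let v_k = E[τ | X_0 = k]. Boundary: v_0 = v_27 = 0. Recurrence: v_k = 1 + (v_{k-1} + v_{k+1})/2 for 1 ≤ k ≤ 26. The particular solution to v_k − (v_{k-1} + v_{k+1})/2 = 1 is v_k = −k^2. Adding homogeneous solution A + B k and matching boundaries gives v_k = k (27 − k). Substituting k = 11: v_11 = 11 · 16 = 176.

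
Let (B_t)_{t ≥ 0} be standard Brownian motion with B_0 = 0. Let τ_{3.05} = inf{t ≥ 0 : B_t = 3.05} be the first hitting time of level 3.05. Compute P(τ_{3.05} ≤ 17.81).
P(τ_{3.05} ≤ 17.81) = 2(1 − Φ(3.05/√17.81)) = 2(1 − Φ(0.7227)) ≈ 0.4699

By the reflection principle for standard BM, P(τ_b ≤ t) = 2 · P(B_t ≥ b). Since B_t ~ N(0, t), P(B_t ≥ 3.05) = 1 − Φ(3.05/√t) = 1 − Φ(3.05/√17.81) = 1 − Φ(0.7227) ≈ 0.23493. Doubling: P(τ_{3.05} ≤ 17.81) ≈ 2 · 0.23493 = 0.46986 ≈ 0.4699.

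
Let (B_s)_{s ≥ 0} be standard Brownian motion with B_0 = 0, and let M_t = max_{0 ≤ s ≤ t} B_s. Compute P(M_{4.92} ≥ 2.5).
P(M_{4.92} ≥ 2.5) = 2·P(B_{4.92} ≥ 2.5) = 2(1 − Φ(2.5/√4.92)) ≈ 0.2597

By the reflection principle for Brownian motion, P(M_t ≥ a) = 2 · P(B_t ≥ a) for a ≥ 0. Since B_t ~ N(0, t), P(B_t ≥ 2.5) = 1 − Φ(2.5/√t) = 1 − Φ(2.5/√4.92) = 1 − Φ(1.1271). So
  P(M_{4.92} ≥ 2.5) = 2(1 − Φ(1.1271)) ≈ 0.2597.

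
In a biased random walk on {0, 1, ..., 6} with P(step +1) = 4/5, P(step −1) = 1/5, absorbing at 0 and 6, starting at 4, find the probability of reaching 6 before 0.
P(hit 6 before 0) = (1 − (1/4)^4) / (1 − (1/4)^6) = 272/273

Let u_k denote P(reach 6 before 0 | start at k). Boundary: u_0 = 0, u_6 = 1. Recurrence: u_k = 4/5·u_{k+1} + 1/5·u_{k-1} for 1 ≤ k ≤ 5. Try u_k = A + B·r^k with r = q/p = (1/5)/(4/5) = 1/4. Substitution satisfies the recurrence; boundary conditions give:
  u_k = (1 − r^k) / (1 − r^N) = (1 − (1/4)^4) / (1 − (1/4)^6) = 272/273.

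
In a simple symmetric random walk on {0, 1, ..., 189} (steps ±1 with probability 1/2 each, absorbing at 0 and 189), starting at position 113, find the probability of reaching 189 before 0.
P(hit 189 before 0) = 113/189

Let u_k = P(hit 189 before 0 | start at k). Then u_0 = 0, u_189 = 1, and u_k = u_{k-1}/2 + u_{k+1}/2 for 1 ≤ k ≤ 188. This harmonic recurrence is solved by u_k = k/189, giving u_113 = 113/189.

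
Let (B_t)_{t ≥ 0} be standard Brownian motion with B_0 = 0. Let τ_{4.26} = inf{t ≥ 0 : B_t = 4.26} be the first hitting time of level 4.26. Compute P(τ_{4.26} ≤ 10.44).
P(τ_{4.26} ≤ 10.44) = 2(1 − Φ(4.26/√10.44)) = 2(1 − Φ(1.3184)) ≈ 0.1874

By the reflection principle for standard BM, P(τ_b ≤ t) = 2 · P(B_t ≥ b). Since B_t ~ N(0, t), P(B_t ≥ 4.26) = 1 − Φ(4.26/√t) = 1 − Φ(4.26/√10.44) = 1 − Φ(1.3184) ≈ 0.09368. Doubling: P(τ_{4.26} ≤ 10.44) ≈ 2 · 0.09368 = 0.18736 ≈ 0.1874.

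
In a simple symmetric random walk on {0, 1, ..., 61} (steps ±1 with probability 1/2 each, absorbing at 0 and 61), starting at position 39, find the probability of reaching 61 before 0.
P(hit 61 before 0) = 39/61

Let u_k = P(hit 61 before 0 | start at k). Then u_0 = 0, u_61 = 1, and u_k = u_{k-1}/2 + u_{k+1}/2 for 1 ≤ k ≤ 60. This harmonic recurrence is solved by u_k = k/61, giving u_39 = 39/61.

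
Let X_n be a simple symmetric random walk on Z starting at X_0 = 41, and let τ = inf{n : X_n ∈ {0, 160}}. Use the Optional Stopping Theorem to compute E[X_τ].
E[X_τ] = 41

X_n is a martingale and τ is a bounded-mean stopping time (indeed τ is finite a.s. with bounded expectation since the walk is in a bounded region). By the OST, E[X_τ] = E[X_0] = 41. Equivalently: E[X_τ] = 160 · P(hit 160 first) + 0 · P(hit 0 first) = 160 · (41/160) = 41.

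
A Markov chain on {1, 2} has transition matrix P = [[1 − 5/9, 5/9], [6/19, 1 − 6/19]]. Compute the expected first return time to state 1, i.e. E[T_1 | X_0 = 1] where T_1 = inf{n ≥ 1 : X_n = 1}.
E[T_1 | X_0 = 1] = 1/π_1 = 149/54

For an irreducible recurrent Markov chain with stationary distribution π, E[T_i | X_0 = i] = 1/π_i (Kac's formula). Here π_1 = (6/19)/(5/9 + 6/19) = (6/19)/(149/171) = 54/149, so E[T_1 | X_0 = 1] = 1/π_1 = (5/9 + 6/19)/(6/19) = (149/171)/(6/19) = 149/54.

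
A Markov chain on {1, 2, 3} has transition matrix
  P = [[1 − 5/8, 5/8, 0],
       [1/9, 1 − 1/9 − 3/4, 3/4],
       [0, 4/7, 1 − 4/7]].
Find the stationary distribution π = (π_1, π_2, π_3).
π = (128/1793, 720/1793, 945/1793)

This is a birth-death chain on three states, which satisfies detailed balance: π_1 · P_{12} = π_2 · P_{21} and π_2 · P_{23} = π_3 · P_{32}.
From π_1 · 5/8 = π_2 · 1/9: π_2/π_1 = (5/8)/(1/9) = 45/8.
From π_2 · 3/4 = π_3 · 4/7: π_3/π_2 = (3/4)/(4/7) = 21/16.
Take π_1 proportional to 1; then unnormalized π = (1, 45/8, 945/128). Normalize by dividing by the sum 1793/128:
  π = (128/1793, 720/1793, 945/1793).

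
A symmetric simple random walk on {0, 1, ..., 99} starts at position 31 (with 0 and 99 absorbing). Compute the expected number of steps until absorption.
E[τ | X_0 = 31] = 2108

Let v_k = E[τ | X_0 = k]. Boundary: v_0 = v_99 = 0. Recurrence: v_k = 1 + (v_{k-1} + v_{k+1})/2 for 1 ≤ k ≤ 98. The particular solution to v_k − (v_{k-1} + v_{k+1})/2 = 1 is v_k = −k^2. Adding homogeneous solution A + B k and matching boundaries gives v_k = k (99 − k). Substituting k = 31: v_31 = 31 · 68 = 2108.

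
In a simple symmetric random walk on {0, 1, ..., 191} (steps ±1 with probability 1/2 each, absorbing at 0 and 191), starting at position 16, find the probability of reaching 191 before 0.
P(hit 191 before 0) = 16/191

Let u_k = P(hit 191 before 0 | start at k). Then u_0 = 0, u_191 = 1, and u_k = u_{k-1}/2 + u_{k+1}/2 for 1 ≤ k ≤ 190. This harmonic recurrence is solved by u_k = k/191, giving u_16 = 16/191.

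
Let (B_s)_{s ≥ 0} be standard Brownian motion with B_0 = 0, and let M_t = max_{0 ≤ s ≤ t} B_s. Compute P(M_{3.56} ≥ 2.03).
P(M_{3.56} ≥ 2.03) = 2·P(B_{3.56} ≥ 2.03) = 2(1 − Φ(2.03/√3.56)) ≈ 0.2820

By the reflection principle for Brownian motion, P(M_t ≥ a) = 2 · P(B_t ≥ a) for a ≥ 0. Since B_t ~ N(0, t), P(B_t ≥ 2.03) = 1 − Φ(2.03/√t) = 1 − Φ(2.03/√3.56) = 1 − Φ(1.0759). So
  P(M_{3.56} ≥ 2.03) = 2(1 − Φ(1.0759)) ≈ 0.2820.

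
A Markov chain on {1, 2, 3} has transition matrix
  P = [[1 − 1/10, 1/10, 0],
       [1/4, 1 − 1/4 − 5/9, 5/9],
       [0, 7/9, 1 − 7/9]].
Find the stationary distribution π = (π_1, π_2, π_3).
π = (35/59, 14/59, 10/59)

This is a birth-death chain on three states, which satisfies detailed balance: π_1 · P_{12} = π_2 · P_{21} and π_2 · P_{23} = π_3 · P_{32}.
From π_1 · 1/10 = π_2 · 1/4: π_2/π_1 = (1/10)/(1/4) = 2/5.
From π_2 · 5/9 = π_3 · 7/9: π_3/π_2 = (5/9)/(7/9) = 5/7.
Take π_1 proportional to 1; then unnormalized π = (1, 2/5, 2/7). Normalize by dividing by the sum 59/35:
  π = (35/59, 14/59, 10/59).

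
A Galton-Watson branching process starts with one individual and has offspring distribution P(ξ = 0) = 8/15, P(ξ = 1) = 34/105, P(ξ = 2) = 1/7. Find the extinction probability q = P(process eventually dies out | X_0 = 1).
q = 1

Mean offspring μ = 0·8/15 + 1·34/105 + 2·1/7 = 64/105 ≤ 1. For μ ≤ 1 with offspring not concentrated at 1, the Galton-Watson process goes extinct almost surely, so q = 1.
(Algebraic check: The pgf is f(s) = 8/15 + 34/105·s + 1/7·s². The extinction probability q is the smallest fixed point of f in [0, 1]. Setting s = f(s):
  1/7·s² + (34/105 − 1)·s + 8/15 = 0
  1/7·s² − (8/15 + 1/7)·s + 8/15 = 0
which factors as (s − 1)·(1/7·s − 8/15) = 0, giving roots s = 1 and s = (8/15)/(1/7) = 56/15. Since 56/15 ≥ 1, the smallest root in [0, 1] is s = 1.)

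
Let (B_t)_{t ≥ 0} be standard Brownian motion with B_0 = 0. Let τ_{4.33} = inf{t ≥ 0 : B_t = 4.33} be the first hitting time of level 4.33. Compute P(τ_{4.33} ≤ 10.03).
P(τ_{4.33} ≤ 10.03) = 2(1 − Φ(4.33/√10.03)) = 2(1 − Φ(1.3672)) ≈ 0.1716

By the reflection principle for standard BM, P(τ_b ≤ t) = 2 · P(B_t ≥ b). Since B_t ~ N(0, t), P(B_t ≥ 4.33) = 1 − Φ(4.33/√t) = 1 − Φ(4.33/√10.03) = 1 − Φ(1.3672) ≈ 0.08578. Doubling: P(τ_{4.33} ≤ 10.03) ≈ 2 · 0.08578 = 0.17156 ≈ 0.1716.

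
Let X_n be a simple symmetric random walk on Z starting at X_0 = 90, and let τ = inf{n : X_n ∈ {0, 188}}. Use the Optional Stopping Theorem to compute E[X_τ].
E[X_τ] = 90

X_n is a martingale and τ is a bounded-mean stopping time (indeed τ is finite a.s. with bounded expectation since the walk is in a bounded region). By the OST, E[X_τ] = E[X_0] = 90. Equivalently: E[X_τ] = 188 · P(hit 188 first) + 0 · P(hit 0 first) = 188 · (90/188) = 90.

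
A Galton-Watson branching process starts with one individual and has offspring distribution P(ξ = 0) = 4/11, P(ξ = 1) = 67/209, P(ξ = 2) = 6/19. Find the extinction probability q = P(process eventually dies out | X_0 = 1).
q = 1

Mean offspring μ = 0·4/11 + 1·67/209 + 2·6/19 = 199/209 ≤ 1. For μ ≤ 1 with offspring not concentrated at 1, the Galton-Watson process goes extinct almost surely, so q = 1.
(Algebraic check: The pgf is f(s) = 4/11 + 67/209·s + 6/19·s². The extinction probability q is the smallest fixed point of f in [0, 1]. Setting s = f(s):
  6/19·s² + (67/209 − 1)·s + 4/11 = 0
  6/19·s² − (4/11 + 6/19)·s + 4/11 = 0
which factors as (s − 1)·(6/19·s − 4/11) = 0, giving roots s = 1 and s = (4/11)/(6/19) = 38/33. Since 38/33 ≥ 1, the smallest root in [0, 1] is s = 1.)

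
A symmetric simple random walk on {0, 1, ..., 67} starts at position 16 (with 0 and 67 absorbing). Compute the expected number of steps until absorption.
E[τ | X_0 = 16] = 816

Let v_k = E[τ | X_0 = k]. Boundary: v_0 = v_67 = 0. Recurrence: v_k = 1 + (v_{k-1} + v_{k+1})/2 for 1 ≤ k ≤ 66. The particular solution to v_k − (v_{k-1} + v_{k+1})/2 = 1 is v_k = −k^2. Adding homogeneous solution A + B k and matching boundaries gives v_k = k (67 − k). Substituting k = 16: v_16 = 16 · 51 = 816.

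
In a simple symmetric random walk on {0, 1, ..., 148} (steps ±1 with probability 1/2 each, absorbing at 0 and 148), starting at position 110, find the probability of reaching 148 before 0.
P(hit 148 before 0) = 110/148 = 55/74

Let u_k = P(hit 148 before 0 | start at k). Then u_0 = 0, u_148 = 1, and u_k = u_{k-1}/2 + u_{k+1}/2 for 1 ≤ k ≤ 147. This harmonic recurrence is solved by u_k = k/148, giving u_110 = 110/148 = 55/74.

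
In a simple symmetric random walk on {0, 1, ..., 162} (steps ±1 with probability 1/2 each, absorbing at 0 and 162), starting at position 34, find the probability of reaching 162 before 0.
P(hit 162 before 0) = 34/162 = 17/81

Let u_k = P(hit 162 before 0 | start at k). Then u_0 = 0, u_162 = 1, and u_k = u_{k-1}/2 + u_{k+1}/2 for 1 ≤ k ≤ 161. This harmonic recurrence is solved by u_k = k/162, giving u_34 = 34/162 = 17/81.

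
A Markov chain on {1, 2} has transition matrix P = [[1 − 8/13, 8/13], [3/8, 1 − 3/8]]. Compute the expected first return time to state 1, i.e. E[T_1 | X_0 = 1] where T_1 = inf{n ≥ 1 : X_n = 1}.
E[T_1 | X_0 = 1] = 1/π_1 = 103/39

For an irreducible recurrent Markov chain with stationary distribution π, E[T_i | X_0 = i] = 1/π_i (Kac's formula). Here π_1 = (3/8)/(8/13 + 3/8) = (3/8)/(103/104) = 39/103, so E[T_1 | X_0 = 1] = 1/π_1 = (8/13 + 3/8)/(3/8) = (103/104)/(3/8) = 103/39.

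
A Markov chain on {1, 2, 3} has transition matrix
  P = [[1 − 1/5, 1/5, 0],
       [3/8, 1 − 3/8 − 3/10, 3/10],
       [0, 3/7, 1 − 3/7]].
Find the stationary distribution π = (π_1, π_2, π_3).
π = (75/143, 40/143, 28/143)

This is a birth-death chain on three states, which satisfies detailed balance: π_1 · P_{12} = π_2 · P_{21} and π_2 · P_{23} = π_3 · P_{32}.
From π_1 · 1/5 = π_2 · 3/8: π_2/π_1 = (1/5)/(3/8) = 8/15.
From π_2 · 3/10 = π_3 · 3/7: π_3/π_2 = (3/10)/(3/7) = 7/10.
Take π_1 proportional to 1; then unnormalized π = (1, 8/15, 28/75). Normalize by dividing by the sum 143/75:
  π = (75/143, 40/143, 28/143).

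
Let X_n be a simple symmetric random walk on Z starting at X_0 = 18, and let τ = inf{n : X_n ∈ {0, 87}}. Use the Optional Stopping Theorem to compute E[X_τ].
E[X_τ] = 18

X_n is a martingale and τ is a bounded-mean stopping time (indeed τ is finite a.s. with bounded expectation since the walk is in a bounded region). By the OST, E[X_τ] = E[X_0] = 18. Equivalently: E[X_τ] = 87 · P(hit 87 first) + 0 · P(hit 0 first) = 87 · (18/87) = 18.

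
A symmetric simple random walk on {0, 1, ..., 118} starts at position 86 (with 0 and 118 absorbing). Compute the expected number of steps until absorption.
E[τ | X_0 = 86] = 2752

Let v_k = E[τ | X_0 = k]. Boundary: v_0 = v_118 = 0. Recurrence: v_k = 1 + (v_{k-1} + v_{k+1})/2 for 1 ≤ k ≤ 117. The particular solution to v_k − (v_{k-1} + v_{k+1})/2 = 1 is v_k = −k^2. Adding homogeneous solution A + B k and matching boundaries gives v_k = k (118 − k). Substituting k = 86: v_86 = 86 · 32 = 2752.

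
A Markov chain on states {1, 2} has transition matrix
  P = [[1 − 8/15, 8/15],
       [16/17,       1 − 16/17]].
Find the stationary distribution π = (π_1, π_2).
π_1 = 30/47, π_2 = 17/47

Solve πP = π with π_1 + π_2 = 1. From πP = π: π_1 · (1 − 8/15) + π_2 · 16/17 = π_1 ⇒ π_2 · 16/17 = π_1 · 8/15 ⇒ π_2/π_1 = (8/15)/(16/17) = 17/30. Together with π_1 + π_2 = 1:
  π_1 = (16/17)/(8/15 + 16/17) = (16/17)/(376/255) = 30/47,
  π_2 = (8/15)/(8/15 + 16/17) = (8/15)/(376/255) = 17/47.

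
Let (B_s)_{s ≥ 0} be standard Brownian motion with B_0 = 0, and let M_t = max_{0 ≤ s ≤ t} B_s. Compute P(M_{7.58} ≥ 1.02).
P(M_{7.58} ≥ 1.02) = 2·P(B_{7.58} ≥ 1.02) = 2(1 − Φ(1.02/√7.58)) ≈ 0.7110

By the reflection principle for Brownian motion, P(M_t ≥ a) = 2 · P(B_t ≥ a) for a ≥ 0. Since B_t ~ N(0, t), P(B_t ≥ 1.02) = 1 − Φ(1.02/√t) = 1 − Φ(1.02/√7.58) = 1 − Φ(0.3705). So
  P(M_{7.58} ≥ 1.02) = 2(1 − Φ(0.3705)) ≈ 0.7110.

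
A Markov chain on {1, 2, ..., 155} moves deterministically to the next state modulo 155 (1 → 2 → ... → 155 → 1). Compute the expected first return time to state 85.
E[T_85 | X_0 = 85] = 155

The chain cycles deterministically, so starting at state 85 it returns in exactly 155 steps. Equivalently, the stationary distribution is uniform π_j = 1/155 for every state j, so by Kac's formula E[T_85] = 1/π_85 = 155.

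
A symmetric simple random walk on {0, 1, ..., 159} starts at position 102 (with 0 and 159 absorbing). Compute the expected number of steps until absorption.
E[τ | X_0 = 102] = 5814

Let v_k = E[τ | X_0 = k]. Boundary: v_0 = v_159 = 0. Recurrence: v_k = 1 + (v_{k-1} + v_{k+1})/2 for 1 ≤ k ≤ 158. The particular solution to v_k − (v_{k-1} + v_{k+1})/2 = 1 is v_k = −k^2. Adding homogeneous solution A + B k and matching boundaries gives v_k = k (159 − k). Substituting k = 102: v_102 = 102 · 57 = 5814.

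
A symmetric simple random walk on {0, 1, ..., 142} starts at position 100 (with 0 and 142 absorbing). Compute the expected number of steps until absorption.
E[τ | X_0 = 100] = 4200

Let v_k = E[τ | X_0 = k]. Boundary: v_0 = v_142 = 0. Recurrence: v_k = 1 + (v_{k-1} + v_{k+1})/2 for 1 ≤ k ≤ 141. The particular solution to v_k − (v_{k-1} + v_{k+1})/2 = 1 is v_k = −k^2. Adding homogeneous solution A + B k and matching boundaries gives v_k = k (142 − k). Substituting k = 100: v_100 = 100 · 42 = 4200.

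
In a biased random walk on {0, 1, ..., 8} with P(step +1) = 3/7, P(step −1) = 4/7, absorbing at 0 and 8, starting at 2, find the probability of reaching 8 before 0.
P(hit 8 before 0) = (1 − (4/3)^2) / (1 − (4/3)^8) = 729/8425

Let u_k denote P(reach 8 before 0 | start at k). Boundary: u_0 = 0, u_8 = 1. Recurrence: u_k = 3/7·u_{k+1} + 4/7·u_{k-1} for 1 ≤ k ≤ 7. Try u_k = A + B·r^k with r = q/p = (4/7)/(3/7) = 4/3. Substitution satisfies the recurrence; boundary conditions give:
  u_k = (1 − r^k) / (1 − r^N) = (1 − (4/3)^2) / (1 − (4/3)^8) = 729/8425.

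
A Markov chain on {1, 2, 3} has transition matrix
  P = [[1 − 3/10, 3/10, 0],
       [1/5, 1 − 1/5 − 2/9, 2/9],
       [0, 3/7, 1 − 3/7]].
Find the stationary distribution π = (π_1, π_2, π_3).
π = (18/59, 27/59, 14/59)

This is a birth-death chain on three states, which satisfies detailed balance: π_1 · P_{12} = π_2 · P_{21} and π_2 · P_{23} = π_3 · P_{32}.
From π_1 · 3/10 = π_2 · 1/5: π_2/π_1 = (3/10)/(1/5) = 3/2.
From π_2 · 2/9 = π_3 · 3/7: π_3/π_2 = (2/9)/(3/7) = 14/27.
Take π_1 proportional to 1; then unnormalized π = (1, 3/2, 7/9). Normalize by dividing by the sum 59/18:
  π = (18/59, 27/59, 14/59).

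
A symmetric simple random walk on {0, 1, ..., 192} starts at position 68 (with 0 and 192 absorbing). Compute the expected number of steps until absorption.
E[τ | X_0 = 68] = 8432

Let v_k = E[τ | X_0 = k]. Boundary: v_0 = v_192 = 0. Recurrence: v_k = 1 + (v_{k-1} + v_{k+1})/2 for 1 ≤ k ≤ 191. The particular solution to v_k − (v_{k-1} + v_{k+1})/2 = 1 is v_k = −k^2. Adding homogeneous solution A + B k and matching boundaries gives v_k = k (192 − k). Substituting k = 68: v_68 = 68 · 124 = 8432.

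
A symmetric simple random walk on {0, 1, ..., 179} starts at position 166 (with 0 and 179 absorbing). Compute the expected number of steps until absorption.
E[τ | X_0 = 166] = 2158

Let v_k = E[τ | X_0 = k]. Boundary: v_0 = v_179 = 0. Recurrence: v_k = 1 + (v_{k-1} + v_{k+1})/2 for 1 ≤ k ≤ 178. The particular solution to v_k − (v_{k-1} + v_{k+1})/2 = 1 is v_k = −k^2. Adding homogeneous solution A + B k and matching boundaries gives v_k = k (179 − k). Substituting k = 166: v_166 = 166 · 13 = 2158.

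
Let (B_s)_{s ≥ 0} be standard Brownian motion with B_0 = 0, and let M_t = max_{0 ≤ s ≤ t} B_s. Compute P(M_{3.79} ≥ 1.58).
P(M_{3.79} ≥ 1.58) = 2·P(B_{3.79} ≥ 1.58) = 2(1 − Φ(1.58/√3.79)) ≈ 0.4170

By the reflection principle for Brownian motion, P(M_t ≥ a) = 2 · P(B_t ≥ a) for a ≥ 0. Since B_t ~ N(0, t), P(B_t ≥ 1.58) = 1 − Φ(1.58/√t) = 1 − Φ(1.58/√3.79) = 1 − Φ(0.8116). So
  P(M_{3.79} ≥ 1.58) = 2(1 − Φ(0.8116)) ≈ 0.4170.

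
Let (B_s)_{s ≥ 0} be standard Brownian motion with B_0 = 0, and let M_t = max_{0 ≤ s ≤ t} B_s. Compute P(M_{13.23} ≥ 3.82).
P(M_{13.23} ≥ 3.82) = 2·P(B_{13.23} ≥ 3.82) = 2(1 − Φ(3.82/√13.23)) ≈ 0.2936

By the reflection principle for Brownian motion, P(M_t ≥ a) = 2 · P(B_t ≥ a) for a ≥ 0. Since B_t ~ N(0, t), P(B_t ≥ 3.82) = 1 − Φ(3.82/√t) = 1 − Φ(3.82/√13.23) = 1 − Φ(1.0502). So
  P(M_{13.23} ≥ 3.82) = 2(1 − Φ(1.0502)) ≈ 0.2936.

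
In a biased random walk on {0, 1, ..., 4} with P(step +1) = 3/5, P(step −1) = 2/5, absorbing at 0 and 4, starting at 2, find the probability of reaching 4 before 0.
P(hit 4 before 0) = (1 − (2/3)^2) / (1 − (2/3)^4) = 9/13

Let u_k denote P(reach 4 before 0 | start at k). Boundary: u_0 = 0, u_4 = 1. Recurrence: u_k = 3/5·u_{k+1} + 2/5·u_{k-1} for 1 ≤ k ≤ 3. Try u_k = A + B·r^k with r = q/p = (2/5)/(3/5) = 2/3. Substitution satisfies the recurrence; boundary conditions give:
  u_k = (1 − r^k) / (1 − r^N) = (1 − (2/3)^2) / (1 − (2/3)^4) = 9/13.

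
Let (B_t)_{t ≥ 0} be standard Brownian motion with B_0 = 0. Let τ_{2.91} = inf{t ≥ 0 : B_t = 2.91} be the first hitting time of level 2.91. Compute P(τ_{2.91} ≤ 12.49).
P(τ_{2.91} ≤ 12.49) = 2(1 − Φ(2.91/√12.49)) = 2(1 − Φ(0.8234)) ≈ 0.4103

By the reflection principle for standard BM, P(τ_b ≤ t) = 2 · P(B_t ≥ b). Since B_t ~ N(0, t), P(B_t ≥ 2.91) = 1 − Φ(2.91/√t) = 1 − Φ(2.91/√12.49) = 1 − Φ(0.8234) ≈ 0.20514. Doubling: P(τ_{2.91} ≤ 12.49) ≈ 2 · 0.20514 = 0.41028 ≈ 0.4103.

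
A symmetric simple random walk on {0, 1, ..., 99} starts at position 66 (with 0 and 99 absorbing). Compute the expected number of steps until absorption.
E[τ | X_0 = 66] = 2178

Let v_k = E[τ | X_0 = k]. Boundary: v_0 = v_99 = 0. Recurrence: v_k = 1 + (v_{k-1} + v_{k+1})/2 for 1 ≤ k ≤ 98. The particular solution to v_k − (v_{k-1} + v_{k+1})/2 = 1 is v_k = −k^2. Adding homogeneous solution A + B k and matching boundaries gives v_k = k (99 − k). Substituting k = 66: v_66 = 66 · 33 = 2178.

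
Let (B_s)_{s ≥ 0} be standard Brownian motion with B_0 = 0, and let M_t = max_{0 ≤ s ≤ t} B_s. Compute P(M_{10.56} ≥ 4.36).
P(M_{10.56} ≥ 4.36) = 2·P(B_{10.56} ≥ 4.36) = 2(1 − Φ(4.36/√10.56)) ≈ 0.1797

By the reflection principle for Brownian motion, P(M_t ≥ a) = 2 · P(B_t ≥ a) for a ≥ 0. Since B_t ~ N(0, t), P(B_t ≥ 4.36) = 1 − Φ(4.36/√t) = 1 − Φ(4.36/√10.56) = 1 − Φ(1.3417). So
  P(M_{10.56} ≥ 4.36) = 2(1 − Φ(1.3417)) ≈ 0.1797.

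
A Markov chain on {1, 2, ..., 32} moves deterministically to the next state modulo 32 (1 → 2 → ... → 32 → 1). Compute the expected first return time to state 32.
E[T_32 | X_0 = 32] = 32

The chain cycles deterministically, so starting at state 32 it returns in exactly 32 steps. Equivalently, the stationary distribution is uniform π_j = 1/32 for every state j, so by Kac's formula E[T_32] = 1/π_32 = 32.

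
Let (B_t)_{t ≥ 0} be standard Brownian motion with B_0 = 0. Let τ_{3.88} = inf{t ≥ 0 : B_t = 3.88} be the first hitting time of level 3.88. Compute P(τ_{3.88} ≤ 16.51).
P(τ_{3.88} ≤ 16.51) = 2(1 − Φ(3.88/√16.51)) = 2(1 − Φ(0.9549)) ≈ 0.3396

By the reflection principle for standard BM, P(τ_b ≤ t) = 2 · P(B_t ≥ b). Since B_t ~ N(0, t), P(B_t ≥ 3.88) = 1 − Φ(3.88/√t) = 1 − Φ(3.88/√16.51) = 1 − Φ(0.9549) ≈ 0.16981. Doubling: P(τ_{3.88} ≤ 16.51) ≈ 2 · 0.16981 = 0.33962 ≈ 0.3396.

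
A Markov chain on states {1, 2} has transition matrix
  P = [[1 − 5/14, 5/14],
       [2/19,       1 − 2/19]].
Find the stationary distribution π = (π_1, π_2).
π_1 = 28/123, π_2 = 95/123

Solve πP = π with π_1 + π_2 = 1. From πP = π: π_1 · (1 − 5/14) + π_2 · 2/19 = π_1 ⇒ π_2 · 2/19 = π_1 · 5/14 ⇒ π_2/π_1 = (5/14)/(2/19) = 95/28. Together with π_1 + π_2 = 1:
  π_1 = (2/19)/(5/14 + 2/19) = (2/19)/(123/266) = 28/123,
  π_2 = (5/14)/(5/14 + 2/19) = (5/14)/(123/266) = 95/123.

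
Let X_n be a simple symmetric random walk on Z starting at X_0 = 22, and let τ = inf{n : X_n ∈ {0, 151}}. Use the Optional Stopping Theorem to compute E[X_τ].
E[X_τ] = 22

X_n is a martingale and τ is a bounded-mean stopping time (indeed τ is finite a.s. with bounded expectation since the walk is in a bounded region). By the OST, E[X_τ] = E[X_0] = 22. Equivalently: E[X_τ] = 151 · P(hit 151 first) + 0 · P(hit 0 first) = 151 · (22/151) = 22.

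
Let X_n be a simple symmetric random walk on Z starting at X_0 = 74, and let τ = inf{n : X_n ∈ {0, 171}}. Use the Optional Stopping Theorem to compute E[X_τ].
E[X_τ] = 74

X_n is a martingale and τ is a bounded-mean stopping time (indeed τ is finite a.s. with bounded expectation since the walk is in a bounded region). By the OST, E[X_τ] = E[X_0] = 74. Equivalently: E[X_τ] = 171 · P(hit 171 first) + 0 · P(hit 0 first) = 171 · (74/171) = 74.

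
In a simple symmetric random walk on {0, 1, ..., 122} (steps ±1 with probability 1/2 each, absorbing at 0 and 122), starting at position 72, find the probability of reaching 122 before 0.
P(hit 122 before 0) = 72/122 = 36/61

Let u_k = P(hit 122 before 0 | start at k). Then u_0 = 0, u_122 = 1, and u_k = u_{k-1}/2 + u_{k+1}/2 for 1 ≤ k ≤ 121. This harmonic recurrence is solved by u_k = k/122, giving u_72 = 72/122 = 36/61.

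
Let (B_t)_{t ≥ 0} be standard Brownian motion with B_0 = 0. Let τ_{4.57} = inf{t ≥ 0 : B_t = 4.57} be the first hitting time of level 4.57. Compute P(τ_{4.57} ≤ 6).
P(τ_{4.57} ≤ 6) = 2(1 − Φ(4.57/√6)) = 2(1 − Φ(1.8657)) ≈ 0.0621

By the reflection principle for standard BM, P(τ_b ≤ t) = 2 · P(B_t ≥ b). Since B_t ~ N(0, t), P(B_t ≥ 4.57) = 1 − Φ(4.57/√t) = 1 − Φ(4.57/√6) = 1 − Φ(1.8657) ≈ 0.03104. Doubling: P(τ_{4.57} ≤ 6) ≈ 2 · 0.03104 = 0.06208 ≈ 0.0621.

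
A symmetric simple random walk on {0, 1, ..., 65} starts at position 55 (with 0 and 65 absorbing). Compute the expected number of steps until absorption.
E[τ | X_0 = 55] = 550

Let v_k = E[τ | X_0 = k]. Boundary: v_0 = v_65 = 0. Recurrence: v_k = 1 + (v_{k-1} + v_{k+1})/2 for 1 ≤ k ≤ 64. The particular solution to v_k − (v_{k-1} + v_{k+1})/2 = 1 is v_k = −k^2. Adding homogeneous solution A + B k and matching boundaries gives v_k = k (65 − k). Substituting k = 55: v_55 = 55 · 10 = 550.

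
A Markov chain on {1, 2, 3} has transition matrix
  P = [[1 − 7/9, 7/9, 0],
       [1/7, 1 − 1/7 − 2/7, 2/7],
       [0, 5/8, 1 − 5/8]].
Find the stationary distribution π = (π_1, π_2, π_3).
π = (15/134, 245/402, 56/201)

This is a birth-death chain on three states, which satisfies detailed balance: π_1 · P_{12} = π_2 · P_{21} and π_2 · P_{23} = π_3 · P_{32}.
From π_1 · 7/9 = π_2 · 1/7: π_2/π_1 = (7/9)/(1/7) = 49/9.
From π_2 · 2/7 = π_3 · 5/8: π_3/π_2 = (2/7)/(5/8) = 16/35.
Take π_1 proportional to 1; then unnormalized π = (1, 49/9, 112/45). Normalize by dividing by the sum 134/15:
  π = (15/134, 245/402, 56/201).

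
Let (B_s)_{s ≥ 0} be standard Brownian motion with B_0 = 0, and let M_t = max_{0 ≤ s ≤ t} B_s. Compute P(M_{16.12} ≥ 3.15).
P(M_{16.12} ≥ 3.15) = 2·P(B_{16.12} ≥ 3.15) = 2(1 − Φ(3.15/√16.12)) ≈ 0.4327

By the reflection principle for Brownian motion, P(M_t ≥ a) = 2 · P(B_t ≥ a) for a ≥ 0. Since B_t ~ N(0, t), P(B_t ≥ 3.15) = 1 − Φ(3.15/√t) = 1 − Φ(3.15/√16.12) = 1 − Φ(0.7846). So
  P(M_{16.12} ≥ 3.15) = 2(1 − Φ(0.7846)) ≈ 0.4327.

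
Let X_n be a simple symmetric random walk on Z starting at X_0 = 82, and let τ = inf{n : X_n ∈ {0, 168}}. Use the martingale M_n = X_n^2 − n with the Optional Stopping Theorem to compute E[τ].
E[τ] = 7052

M_n = X_n^2 − n is a martingale (since E[X_{n+1}^2 | F_n] = X_n^2 + 1). By OST (τ has finite mean in a bounded region), E[M_τ] = E[M_0] = X_0^2 − 0 = 82^2 = 6724. Also E[M_τ] = E[X_τ^2] − E[τ]. The walk exits at 0 or 168, with P(hit 168 first) = 82/168, so E[X_τ^2] = 168^2 · 82/168 + 0 = 13776. Thus E[τ] = E[X_τ^2] − E[M_τ] = 13776 − 6724 = 7052 = 82(168 − 82) = 7052.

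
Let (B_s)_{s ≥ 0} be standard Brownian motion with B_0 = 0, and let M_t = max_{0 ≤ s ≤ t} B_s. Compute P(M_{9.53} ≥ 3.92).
P(M_{9.53} ≥ 3.92) = 2·P(B_{9.53} ≥ 3.92) = 2(1 − Φ(3.92/√9.53)) ≈ 0.2042

By the reflection principle for Brownian motion, P(M_t ≥ a) = 2 · P(B_t ≥ a) for a ≥ 0. Since B_t ~ N(0, t), P(B_t ≥ 3.92) = 1 − Φ(3.92/√t) = 1 − Φ(3.92/√9.53) = 1 − Φ(1.2698). So
  P(M_{9.53} ≥ 3.92) = 2(1 − Φ(1.2698)) ≈ 0.2042.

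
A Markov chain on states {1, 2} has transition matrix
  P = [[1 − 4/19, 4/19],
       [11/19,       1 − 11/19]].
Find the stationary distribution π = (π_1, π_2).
π_1 = 11/15, π_2 = 4/15

Solve πP = π with π_1 + π_2 = 1. From πP = π: π_1 · (1 − 4/19) + π_2 · 11/19 = π_1 ⇒ π_2 · 11/19 = π_1 · 4/19 ⇒ π_2/π_1 = (4/19)/(11/19) = 4/11. Together with π_1 + π_2 = 1:
  π_1 = (11/19)/(4/19 + 11/19) = (11/19)/(15/19) = 11/15,
  π_2 = (4/19)/(4/19 + 11/19) = (4/19)/(15/19) = 4/15.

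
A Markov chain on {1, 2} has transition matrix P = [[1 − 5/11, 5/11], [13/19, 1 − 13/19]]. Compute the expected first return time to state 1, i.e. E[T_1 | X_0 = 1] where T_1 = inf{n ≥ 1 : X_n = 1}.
E[T_1 | X_0 = 1] = 1/π_1 = 238/143

For an irreducible recurrent Markov chain with stationary distribution π, E[T_i | X_0 = i] = 1/π_i (Kac's formula). Here π_1 = (13/19)/(5/11 + 13/19) = (13/19)/(238/209) = 143/238, so E[T_1 | X_0 = 1] = 1/π_1 = (5/11 + 13/19)/(13/19) = (238/209)/(13/19) = 238/143.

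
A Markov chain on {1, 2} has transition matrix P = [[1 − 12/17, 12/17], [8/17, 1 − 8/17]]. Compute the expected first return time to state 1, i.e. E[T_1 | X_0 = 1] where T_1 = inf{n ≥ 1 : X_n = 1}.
E[T_1 | X_0 = 1] = 1/π_1 = 5/2

For an irreducible recurrent Markov chain with stationary distribution π, E[T_i | X_0 = i] = 1/π_i (Kac's formula). Here π_1 = (8/17)/(12/17 + 8/17) = (8/17)/(20/17) = 2/5, so E[T_1 | X_0 = 1] = 1/π_1 = (12/17 + 8/17)/(8/17) = (20/17)/(8/17) = 5/2.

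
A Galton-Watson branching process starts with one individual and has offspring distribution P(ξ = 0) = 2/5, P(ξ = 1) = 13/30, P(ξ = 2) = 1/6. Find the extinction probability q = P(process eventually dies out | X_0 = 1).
q = 1

Mean offspring μ = 0·2/5 + 1·13/30 + 2·1/6 = 23/30 ≤ 1. For μ ≤ 1 with offspring not concentrated at 1, the Galton-Watson process goes extinct almost surely, so q = 1.
(Algebraic check: The pgf is f(s) = 2/5 + 13/30·s + 1/6·s². The extinction probability q is the smallest fixed point of f in [0, 1]. Setting s = f(s):
  1/6·s² + (13/30 − 1)·s + 2/5 = 0
  1/6·s² − (2/5 + 1/6)·s + 2/5 = 0
which factors as (s − 1)·(1/6·s − 2/5) = 0, giving roots s = 1 and s = (2/5)/(1/6) = 12/5. Since 12/5 ≥ 1, the smallest root in [0, 1] is s = 1.)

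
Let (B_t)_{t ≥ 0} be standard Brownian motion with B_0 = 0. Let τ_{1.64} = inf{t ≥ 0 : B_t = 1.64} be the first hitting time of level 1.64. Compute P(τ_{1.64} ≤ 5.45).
P(τ_{1.64} ≤ 5.45) = 2(1 − Φ(1.64/√5.45)) = 2(1 − Φ(0.7025)) ≈ 0.4824

By the reflection principle for standard BM, P(τ_b ≤ t) = 2 · P(B_t ≥ b). Since B_t ~ N(0, t), P(B_t ≥ 1.64) = 1 − Φ(1.64/√t) = 1 − Φ(1.64/√5.45) = 1 − Φ(0.7025) ≈ 0.24118. Doubling: P(τ_{1.64} ≤ 5.45) ≈ 2 · 0.24118 = 0.48236 ≈ 0.4824.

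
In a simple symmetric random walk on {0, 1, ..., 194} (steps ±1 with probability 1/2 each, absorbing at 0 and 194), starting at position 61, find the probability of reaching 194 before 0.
P(hit 194 before 0) = 61/194

Let u_k = P(hit 194 before 0 | start at k). Then u_0 = 0, u_194 = 1, and u_k = u_{k-1}/2 + u_{k+1}/2 for 1 ≤ k ≤ 193. This harmonic recurrence is solved by u_k = k/194, giving u_61 = 61/194.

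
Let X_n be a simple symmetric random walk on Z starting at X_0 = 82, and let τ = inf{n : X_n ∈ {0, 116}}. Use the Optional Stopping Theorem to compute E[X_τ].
E[X_τ] = 82

X_n is a martingale and τ is a bounded-mean stopping time (indeed τ is finite a.s. with bounded expectation since the walk is in a bounded region). By the OST, E[X_τ] = E[X_0] = 82. Equivalently: E[X_τ] = 116 · P(hit 116 first) + 0 · P(hit 0 first) = 116 · (82/116) = 82.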